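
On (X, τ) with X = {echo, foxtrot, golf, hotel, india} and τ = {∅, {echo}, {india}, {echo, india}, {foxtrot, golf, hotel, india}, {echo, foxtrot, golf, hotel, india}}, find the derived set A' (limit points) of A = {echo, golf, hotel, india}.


A' = {foxtrot, golf, hotel}

For each x ∈ X, list the open sets U ∈ τ with x ∈ U, then check whether U ∩ (A ∖ {x}) ≠ ∅ for every such U.
  x = echo: open {echo} ∋ x has {echo} ∩ (A ∖ {echo}) = ∅, so x is NOT a limit point.
  x = foxtrot: opens ∋ x are {foxtrot, golf, hotel, india}, {echo, foxtrot, golf, hotel, india}; each meets A ∖ {foxtrot}, so x IS a limit point.
  x = golf: opens ∋ x are {foxtrot, golf, hotel, india}, {echo, foxtrot, golf, hotel, india}; each meets A ∖ {golf}, so x IS a limit point.
  x = hotel: opens ∋ x are {foxtrot, golf, hotel, india}, {echo, foxtrot, golf, hotel, india}; each meets A ∖ {hotel}, so x IS a limit point.
  x = india: open {india} ∋ x has {india} ∩ (A ∖ {india}) = ∅, so x is NOT a limit point.
Collecting: A' = {foxtrot, golf, hotel}.


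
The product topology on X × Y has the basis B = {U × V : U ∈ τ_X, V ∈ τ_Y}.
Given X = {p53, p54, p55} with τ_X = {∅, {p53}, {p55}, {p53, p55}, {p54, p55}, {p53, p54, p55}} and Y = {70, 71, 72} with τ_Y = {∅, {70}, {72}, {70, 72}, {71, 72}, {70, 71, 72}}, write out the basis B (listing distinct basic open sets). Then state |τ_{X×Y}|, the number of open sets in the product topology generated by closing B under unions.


Basis B = {∅ × ∅, {p53} × {70}, {p53} × {72}, {p55} × {70}, {p55} × {72}, {p53} × {70, 72}, {p53, p55} × {70}, {p53} × {71, 72}, {p53, p55} × {72}, {p54, p55} × {70}, {p54, p55} × {72}, {p55} × {70, 72}, {p55} × {71, 72}, {p53} × {70, 71, 72}, {p53, p54, p55} × {70}, {p53, p54, p55} × {72}, {p55} × {70, 71, 72}, {p53, p55} × {70, 72}, {p53, p55} × {71, 72}, {p54, p55} × {70, 72}, {p54, p55} × {71, 72}, {p53, p55} × {70, 71, 72}, {p53, p54, p55} × {70, 72}, {p53, p54, p55} × {71, 72}, {p54, p55} × {70, 71, 72}, {p53, p54, p55} × {70, 71, 72}}; |τ_{X×Y}| = 108.

Enumerate products U × V with U ∈ τ_X, V ∈ τ_Y (deduplicated):
  ∅ × ∅ = {} (∅)
  {p53} × {70} = {(p53,70)}
  {p53} × {72} = {(p53,72)}
  {p55} × {70} = {(p55,70)}
  {p55} × {72} = {(p55,72)}
  {p53} × {70, 72} = {(p53,70), (p53,72)}
  {p53, p55} × {70} = {(p53,70), (p55,70)}
  {p53} × {71, 72} = {(p53,71), (p53,72)}
  {p53, p55} × {72} = {(p53,72), (p55,72)}
  {p54, p55} × {70} = {(p54,70), (p55,70)}
  {p54, p55} × {72} = {(p54,72), (p55,72)}
  {p55} × {70, 72} = {(p55,70), (p55,72)}
  {p55} × {71, 72} = {(p55,71), (p55,72)}
  {p53} × {70, 71, 72} = {(p53,70), (p53,71), (p53,72)}
  {p53, p54, p55} × {70} = {(p53,70), (p54,70), (p55,70)}
  {p53, p54, p55} × {72} = {(p53,72), (p54,72), (p55,72)}
  {p55} × {70, 71, 72} = {(p55,70), (p55,71), (p55,72)}
  {p53, p55} × {70, 72} = {(p53,70), (p53,72), (p55,70), (p55,72)}
  {p53, p55} × {71, 72} = {(p53,71), (p53,72), (p55,71), (p55,72)}
  {p54, p55} × {70, 72} = {(p54,70), (p54,72), (p55,70), (p55,72)}
  {p54, p55} × {71, 72} = {(p54,71), (p54,72), (p55,71), (p55,72)}
  {p53, p55} × {70, 71, 72} = {(p53,70), (p53,71), (p53,72), (p55,70), (p55,71), (p55,72)}
  {p53, p54, p55} × {70, 72} = {(p53,70), (p53,72), (p54,70), (p54,72), (p55,70), (p55,72)}
  {p53, p54, p55} × {71, 72} = {(p53,71), (p53,72), (p54,71), (p54,72), (p55,71), (p55,72)}
  {p54, p55} × {70, 71, 72} = {(p54,70), (p54,71), (p54,72), (p55,70), (p55,71), (p55,72)}
  {p53, p54, p55} × {70, 71, 72} = {(p53,70), (p53,71), (p53,72), (p54,70), (p54,71), (p54,72), (p55,70), (p55,71), (p55,72)}
These 26 distinct sets form the basis B.
Close under arbitrary unions to get τ_{X×Y}; counting gives |τ_{X×Y}| = 108.


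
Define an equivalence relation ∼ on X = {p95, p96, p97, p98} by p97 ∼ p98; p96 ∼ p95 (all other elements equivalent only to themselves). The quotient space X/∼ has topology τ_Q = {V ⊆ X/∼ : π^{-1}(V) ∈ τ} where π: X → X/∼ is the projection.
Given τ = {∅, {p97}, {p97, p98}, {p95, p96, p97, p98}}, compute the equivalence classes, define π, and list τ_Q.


X/∼ = {[p95=p96], [p97=p98]}; |τ_Q| = 3.

Equivalence classes: [p95=p96], [p97=p98].
Quotient map π: X → X/∼ sends p95 ↦ [p95=p96], p96 ↦ [p95=p96], p97 ↦ [p97=p98], p98 ↦ [p97=p98].
For each subset V ⊆ X/∼, compute π^{-1}(V) ⊆ X and check whether π^{-1}(V) ∈ τ. V is open in τ_Q iff π^{-1}(V) ∈ τ.
  V = {}: π^{-1}(V) = ∅ ∈ τ ✓.
  V = {[p95=p96]}: π^{-1}(V) = {p95, p96} ∉ τ ✗.
  V = {[p97=p98]}: π^{-1}(V) = {p97, p98} ∈ τ ✓.
  V = {[p95=p96], [p97=p98]}: π^{-1}(V) = {p95, p96, p97, p98} ∈ τ ✓.
Open sets in the quotient: τ_Q = {{}, {[p97=p98]}, {[p95=p96], [p97=p98]}} (3 elements).


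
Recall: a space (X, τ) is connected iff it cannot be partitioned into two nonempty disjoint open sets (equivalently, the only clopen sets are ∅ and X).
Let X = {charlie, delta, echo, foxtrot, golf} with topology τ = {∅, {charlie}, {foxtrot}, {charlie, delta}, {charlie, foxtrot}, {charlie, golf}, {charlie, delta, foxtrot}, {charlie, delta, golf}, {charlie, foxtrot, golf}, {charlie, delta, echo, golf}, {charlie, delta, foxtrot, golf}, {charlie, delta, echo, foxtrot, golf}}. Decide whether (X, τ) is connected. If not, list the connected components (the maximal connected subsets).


(X, τ) is disconnected; components = [{foxtrot}, {charlie, delta, echo, golf}].

Find clopen sets (U ∈ τ with X ∖ U ∈ τ):
  U = ∅, X ∖ U = {charlie, delta, echo, foxtrot, golf} — both open, so U is clopen.
  U = {foxtrot}, X ∖ U = {charlie, delta, echo, golf} — both open, so U is clopen.
  U = {charlie, delta, echo, golf}, X ∖ U = {foxtrot} — both open, so U is clopen.
  U = {charlie, delta, echo, foxtrot, golf}, X ∖ U = ∅ — both open, so U is clopen.
Nontrivial clopen(s) exist: e.g. {charlie, delta, echo, golf}. So (X, τ) is disconnected.
Compute connected components by grouping points that agree on all clopens:
  component: {foxtrot}
  component: {charlie, delta, echo, golf}


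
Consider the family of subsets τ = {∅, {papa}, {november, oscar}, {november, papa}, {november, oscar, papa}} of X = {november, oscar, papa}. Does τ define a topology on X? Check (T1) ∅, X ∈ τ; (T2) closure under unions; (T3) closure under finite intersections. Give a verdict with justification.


τ is NOT a topology on X.

Axiom (T1): ∅ ∈ τ? Yes; X ∈ τ? Yes.
Axiom (T2/T3): check pairwise unions and intersections of members of τ.
Counterexample for (T3): {november, oscar} ∩ {november, papa} = {november} ∉ τ. Therefore τ is NOT a topology.


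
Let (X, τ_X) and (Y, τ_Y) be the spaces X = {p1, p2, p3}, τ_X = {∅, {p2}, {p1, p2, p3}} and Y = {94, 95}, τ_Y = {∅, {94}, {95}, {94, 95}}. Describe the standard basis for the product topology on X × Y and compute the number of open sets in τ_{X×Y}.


Basis B = {∅ × ∅, {p2} × {94}, {p2} × {95}, {p2} × {94, 95}, {p1, p2, p3} × {94}, {p1, p2, p3} × {95}, {p1, p2, p3} × {94, 95}}; |τ_{X×Y}| = 9.

Enumerate products U × V with U ∈ τ_X, V ∈ τ_Y (deduplicated):
  ∅ × ∅ = {} (∅)
  {p2} × {94} = {(p2,94)}
  {p2} × {95} = {(p2,95)}
  {p2} × {94, 95} = {(p2,94), (p2,95)}
  {p1, p2, p3} × {94} = {(p1,94), (p2,94), (p3,94)}
  {p1, p2, p3} × {95} = {(p1,95), (p2,95), (p3,95)}
  {p1, p2, p3} × {94, 95} = {(p1,94), (p1,95), (p2,94), (p2,95), (p3,94), (p3,95)}
These 7 distinct sets form the basis B.
Close under arbitrary unions to get τ_{X×Y}; counting gives |τ_{X×Y}| = 9.


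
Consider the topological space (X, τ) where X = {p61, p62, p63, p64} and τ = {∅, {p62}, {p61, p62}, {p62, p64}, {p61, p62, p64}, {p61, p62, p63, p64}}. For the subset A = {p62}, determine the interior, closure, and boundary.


int(A) = {p62}, cl(A) = {p61, p62, p63, p64}, ∂A = {p61, p63, p64}.

Closed sets in (X, τ) are complements of opens:
  closed(X, τ) = {∅, {p63}, {p61, p63}, {p63, p64}, {p61, p63, p64}, {p61, p62, p63, p64}}.
int(A) = ⋃ {U ∈ τ : U ⊆ A}. Opens contained in A: ∅, {p62}.
Taking the union of these: int(A) = {p62}.
cl(A) = ⋂ {C closed : A ⊆ C}. Closed sets containing A: {p61, p62, p63, p64}.
Intersecting these: cl(A) = {p61, p62, p63, p64}.
∂A = cl(A) ∖ int(A) = {p61, p62, p63, p64} ∖ {p62} = {p61, p63, p64}.


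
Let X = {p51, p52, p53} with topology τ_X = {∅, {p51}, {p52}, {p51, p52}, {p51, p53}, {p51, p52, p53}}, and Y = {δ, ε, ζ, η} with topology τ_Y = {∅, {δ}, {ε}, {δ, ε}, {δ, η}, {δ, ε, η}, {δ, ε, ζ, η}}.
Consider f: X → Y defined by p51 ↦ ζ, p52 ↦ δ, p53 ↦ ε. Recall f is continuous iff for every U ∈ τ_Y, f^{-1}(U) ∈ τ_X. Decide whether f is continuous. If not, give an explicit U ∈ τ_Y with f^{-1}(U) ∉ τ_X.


f is NOT continuous.

Compute f^{-1}(U) for each U ∈ τ_Y:
  U = ∅: f^{-1}(U) = ∅ ∈ τ_X ✓.
  U = {δ}: f^{-1}(U) = {p52} ∈ τ_X ✓.
  U = {ε}: f^{-1}(U) = {p53} ∉ τ_X ✗.
  U = {δ, ε}: f^{-1}(U) = {p52, p53} ∉ τ_X ✗.
  U = {δ, η}: f^{-1}(U) = {p52} ∈ τ_X ✓.
  U = {δ, ε, η}: f^{-1}(U) = {p52, p53} ∉ τ_X ✗.
  U = {δ, ε, ζ, η}: f^{-1}(U) = {p51, p52, p53} ∈ τ_X ✓.
Found U = {ε} with f^{-1}(U) = {p53} not in τ_X. Therefore f is NOT continuous.


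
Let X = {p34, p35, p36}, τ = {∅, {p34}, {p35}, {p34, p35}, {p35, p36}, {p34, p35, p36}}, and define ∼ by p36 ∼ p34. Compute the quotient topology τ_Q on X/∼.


X/∼ = {[p34=p36], [p35]}; |τ_Q| = 3.

Equivalence classes: [p34=p36], [p35].
Quotient map π: X → X/∼ sends p34 ↦ [p34=p36], p35 ↦ [p35], p36 ↦ [p34=p36].
For each subset V ⊆ X/∼, compute π^{-1}(V) ⊆ X and check whether π^{-1}(V) ∈ τ. V is open in τ_Q iff π^{-1}(V) ∈ τ.
  V = {}: π^{-1}(V) = ∅ ∈ τ ✓.
  V = {[p34=p36]}: π^{-1}(V) = {p34, p36} ∉ τ ✗.
  V = {[p35]}: π^{-1}(V) = {p35} ∈ τ ✓.
  V = {[p34=p36], [p35]}: π^{-1}(V) = {p34, p35, p36} ∈ τ ✓.
Open sets in the quotient: τ_Q = {{}, {[p35]}, {[p34=p36], [p35]}} (3 elements).


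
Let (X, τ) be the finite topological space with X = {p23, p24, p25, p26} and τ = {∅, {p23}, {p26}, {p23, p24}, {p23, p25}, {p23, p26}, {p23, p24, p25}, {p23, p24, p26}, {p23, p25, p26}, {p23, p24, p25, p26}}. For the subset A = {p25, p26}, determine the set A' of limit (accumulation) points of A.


A' = ∅

For each x ∈ X, list the open sets U ∈ τ with x ∈ U, then check whether U ∩ (A ∖ {x}) ≠ ∅ for every such U.
  x = p23: open {p23} ∋ x has {p23} ∩ (A ∖ {p23}) = ∅, so x is NOT a limit point.
  x = p24: open {p23, p24} ∋ x has {p23, p24} ∩ (A ∖ {p24}) = ∅, so x is NOT a limit point.
  x = p25: open {p23, p25} ∋ x has {p23, p25} ∩ (A ∖ {p25}) = ∅, so x is NOT a limit point.
  x = p26: open {p26} ∋ x has {p26} ∩ (A ∖ {p26}) = ∅, so x is NOT a limit point.
Collecting: A' = ∅.


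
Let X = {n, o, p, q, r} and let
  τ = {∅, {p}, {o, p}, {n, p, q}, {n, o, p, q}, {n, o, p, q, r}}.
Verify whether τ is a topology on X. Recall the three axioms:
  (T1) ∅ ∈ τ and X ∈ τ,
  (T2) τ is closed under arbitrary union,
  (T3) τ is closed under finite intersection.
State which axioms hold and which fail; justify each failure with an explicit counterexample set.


τ IS a topology on X.

Axiom (T1): ∅ ∈ τ? Yes; X ∈ τ? Yes.
Axiom (T2/T3): check pairwise unions and intersections of members of τ.
All pairwise intersections and unions checked — each lies in τ. Therefore τ satisfies (T1), (T2), (T3): it IS a topology on X.


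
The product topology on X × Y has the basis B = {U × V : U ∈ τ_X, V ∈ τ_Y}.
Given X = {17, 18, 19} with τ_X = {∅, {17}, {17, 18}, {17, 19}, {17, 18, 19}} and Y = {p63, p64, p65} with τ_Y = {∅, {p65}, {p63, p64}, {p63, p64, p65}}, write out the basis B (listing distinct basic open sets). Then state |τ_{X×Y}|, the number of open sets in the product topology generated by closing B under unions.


Basis B = {∅ × ∅, {17} × {p65}, {17} × {p63, p64}, {17, 18} × {p65}, {17, 19} × {p65}, {17} × {p63, p64, p65}, {17, 18, 19} × {p65}, {17, 18} × {p63, p64}, {17, 19} × {p63, p64}, {17, 18} × {p63, p64, p65}, {17, 19} × {p63, p64, p65}, {17, 18, 19} × {p63, p64}, {17, 18, 19} × {p63, p64, p65}}; |τ_{X×Y}| = 25.

Enumerate products U × V with U ∈ τ_X, V ∈ τ_Y (deduplicated):
  ∅ × ∅ = {} (∅)
  {17} × {p65} = {(17,p65)}
  {17} × {p63, p64} = {(17,p63), (17,p64)}
  {17, 18} × {p65} = {(17,p65), (18,p65)}
  {17, 19} × {p65} = {(17,p65), (19,p65)}
  {17} × {p63, p64, p65} = {(17,p63), (17,p64), (17,p65)}
  {17, 18, 19} × {p65} = {(17,p65), (18,p65), (19,p65)}
  {17, 18} × {p63, p64} = {(17,p63), (17,p64), (18,p63), (18,p64)}
  {17, 19} × {p63, p64} = {(17,p63), (17,p64), (19,p63), (19,p64)}
  {17, 18} × {p63, p64, p65} = {(17,p63), (17,p64), (17,p65), (18,p63), (18,p64), (18,p65)}
  {17, 19} × {p63, p64, p65} = {(17,p63), (17,p64), (17,p65), (19,p63), (19,p64), (19,p65)}
  {17, 18, 19} × {p63, p64} = {(17,p63), (17,p64), (18,p63), (18,p64), (19,p63), (19,p64)}
  {17, 18, 19} × {p63, p64, p65} = {(17,p63), (17,p64), (17,p65), (18,p63), (18,p64), (18,p65), (19,p63), (19,p64), (19,p65)}
These 13 distinct sets form the basis B.
Close under arbitrary unions to get τ_{X×Y}; counting gives |τ_{X×Y}| = 25.


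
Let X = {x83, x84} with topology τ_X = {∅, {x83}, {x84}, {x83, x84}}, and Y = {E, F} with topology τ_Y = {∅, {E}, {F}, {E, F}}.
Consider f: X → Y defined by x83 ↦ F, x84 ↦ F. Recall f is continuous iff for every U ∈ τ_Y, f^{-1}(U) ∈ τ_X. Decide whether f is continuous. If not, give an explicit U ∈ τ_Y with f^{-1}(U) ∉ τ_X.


f IS continuous.

Compute f^{-1}(U) for each U ∈ τ_Y:
  U = ∅: f^{-1}(U) = ∅ ∈ τ_X ✓.
  U = {E}: f^{-1}(U) = ∅ ∈ τ_X ✓.
  U = {F}: f^{-1}(U) = {x83, x84} ∈ τ_X ✓.
  U = {E, F}: f^{-1}(U) = {x83, x84} ∈ τ_X ✓.
Every preimage lies in τ_X, so f IS continuous.


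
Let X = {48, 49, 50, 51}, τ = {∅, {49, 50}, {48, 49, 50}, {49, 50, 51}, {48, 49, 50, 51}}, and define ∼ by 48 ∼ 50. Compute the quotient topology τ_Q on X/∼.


X/∼ = {[48=50], [49], [51]}; |τ_Q| = 3.

Equivalence classes: [48=50], [49], [51].
Quotient map π: X → X/∼ sends 48 ↦ [48=50], 49 ↦ [49], 50 ↦ [48=50], 51 ↦ [51].
For each subset V ⊆ X/∼, compute π^{-1}(V) ⊆ X and check whether π^{-1}(V) ∈ τ. V is open in τ_Q iff π^{-1}(V) ∈ τ.
  V = {}: π^{-1}(V) = ∅ ∈ τ ✓.
  V = {[48=50]}: π^{-1}(V) = {48, 50} ∉ τ ✗.
  V = {[49]}: π^{-1}(V) = {49} ∉ τ ✗.
  V = {[48=50], [49]}: π^{-1}(V) = {48, 49, 50} ∈ τ ✓.
  V = {[51]}: π^{-1}(V) = {51} ∉ τ ✗.
  V = {[48=50], [51]}: π^{-1}(V) = {48, 50, 51} ∉ τ ✗.
  V = {[49], [51]}: π^{-1}(V) = {49, 51} ∉ τ ✗.
  V = {[48=50], [49], [51]}: π^{-1}(V) = {48, 49, 50, 51} ∈ τ ✓.
Open sets in the quotient: τ_Q = {{}, {[48=50], [49]}, {[48=50], [49], [51]}} (3 elements).


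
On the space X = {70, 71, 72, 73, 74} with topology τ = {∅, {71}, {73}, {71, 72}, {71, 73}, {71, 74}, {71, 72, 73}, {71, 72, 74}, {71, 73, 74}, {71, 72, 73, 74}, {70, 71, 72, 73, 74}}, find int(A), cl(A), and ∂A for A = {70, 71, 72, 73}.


int(A) = {71, 72, 73}, cl(A) = {70, 71, 72, 73, 74}, ∂A = {70, 74}.

Closed sets in (X, τ) are complements of opens:
  closed(X, τ) = {∅, {70}, {70, 72}, {70, 73}, {70, 74}, {70, 72, 73}, {70, 72, 74}, {70, 73, 74}, {70, 71, 72, 74}, {70, 72, 73, 74}, {70, 71, 72, 73, 74}}.
int(A) = ⋃ {U ∈ τ : U ⊆ A}. Opens contained in A: ∅, {71}, {73}, {71, 72}, {71, 73}, {71, 72, 73}.
Taking the union of these: int(A) = {71, 72, 73}.
cl(A) = ⋂ {C closed : A ⊆ C}. Closed sets containing A: {70, 71, 72, 73, 74}.
Intersecting these: cl(A) = {70, 71, 72, 73, 74}.
∂A = cl(A) ∖ int(A) = {70, 71, 72, 73, 74} ∖ {71, 72, 73} = {70, 74}.


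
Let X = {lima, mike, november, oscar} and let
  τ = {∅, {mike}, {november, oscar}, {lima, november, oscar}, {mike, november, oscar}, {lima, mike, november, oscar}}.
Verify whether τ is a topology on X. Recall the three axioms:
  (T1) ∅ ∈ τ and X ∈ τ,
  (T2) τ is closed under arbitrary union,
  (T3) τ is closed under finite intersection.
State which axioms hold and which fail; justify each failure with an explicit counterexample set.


τ IS a topology on X.

Axiom (T1): ∅ ∈ τ? Yes; X ∈ τ? Yes.
Axiom (T2/T3): check pairwise unions and intersections of members of τ.
All pairwise intersections and unions checked — each lies in τ. Therefore τ satisfies (T1), (T2), (T3): it IS a topology on X.


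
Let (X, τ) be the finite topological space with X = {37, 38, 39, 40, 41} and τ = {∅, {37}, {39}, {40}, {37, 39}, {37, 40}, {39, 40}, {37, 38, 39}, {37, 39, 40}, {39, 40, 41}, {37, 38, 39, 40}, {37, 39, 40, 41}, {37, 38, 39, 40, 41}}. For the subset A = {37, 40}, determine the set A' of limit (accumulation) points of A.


A' = {38, 41}

For each x ∈ X, list the open sets U ∈ τ with x ∈ U, then check whether U ∩ (A ∖ {x}) ≠ ∅ for every such U.
  x = 37: open {37} ∋ x has {37} ∩ (A ∖ {37}) = ∅, so x is NOT a limit point.
  x = 38: opens ∋ x are {37, 38, 39}, {37, 38, 39, 40}, {37, 38, 39, 40, 41}; each meets A ∖ {38}, so x IS a limit point.
  x = 39: open {39} ∋ x has {39} ∩ (A ∖ {39}) = ∅, so x is NOT a limit point.
  x = 40: open {40} ∋ x has {40} ∩ (A ∖ {40}) = ∅, so x is NOT a limit point.
  x = 41: opens ∋ x are {39, 40, 41}, {37, 39, 40, 41}, {37, 38, 39, 40, 41}; each meets A ∖ {41}, so x IS a limit point.
Collecting: A' = {38, 41}.


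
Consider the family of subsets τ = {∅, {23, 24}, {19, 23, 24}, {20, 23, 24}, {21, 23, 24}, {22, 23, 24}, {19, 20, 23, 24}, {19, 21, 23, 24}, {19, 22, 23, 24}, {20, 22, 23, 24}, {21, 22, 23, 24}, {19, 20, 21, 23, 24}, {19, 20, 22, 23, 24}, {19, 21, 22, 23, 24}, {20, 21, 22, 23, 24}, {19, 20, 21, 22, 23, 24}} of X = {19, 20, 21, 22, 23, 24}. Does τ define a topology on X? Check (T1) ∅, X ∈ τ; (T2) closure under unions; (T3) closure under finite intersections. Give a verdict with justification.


τ is NOT a topology on X.

Axiom (T1): ∅ ∈ τ? Yes; X ∈ τ? Yes.
Axiom (T2/T3): check pairwise unions and intersections of members of τ.
Counterexample for (T2): {20, 23, 24} ∪ {21, 23, 24} = {20, 21, 23, 24} ∉ τ. Therefore τ is NOT a topology.


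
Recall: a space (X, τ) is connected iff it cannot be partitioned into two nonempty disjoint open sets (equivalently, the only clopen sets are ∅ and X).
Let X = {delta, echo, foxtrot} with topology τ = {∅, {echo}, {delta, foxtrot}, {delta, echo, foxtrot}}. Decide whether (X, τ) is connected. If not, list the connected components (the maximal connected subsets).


(X, τ) is disconnected; components = [{echo}, {delta, foxtrot}].

Find clopen sets (U ∈ τ with X ∖ U ∈ τ):
  U = ∅, X ∖ U = {delta, echo, foxtrot} — both open, so U is clopen.
  U = {echo}, X ∖ U = {delta, foxtrot} — both open, so U is clopen.
  U = {delta, foxtrot}, X ∖ U = {echo} — both open, so U is clopen.
  U = {delta, echo, foxtrot}, X ∖ U = ∅ — both open, so U is clopen.
Nontrivial clopen(s) exist: e.g. {echo}. So (X, τ) is disconnected.
Compute connected components by grouping points that agree on all clopens:
  component: {echo}
  component: {delta, foxtrot}


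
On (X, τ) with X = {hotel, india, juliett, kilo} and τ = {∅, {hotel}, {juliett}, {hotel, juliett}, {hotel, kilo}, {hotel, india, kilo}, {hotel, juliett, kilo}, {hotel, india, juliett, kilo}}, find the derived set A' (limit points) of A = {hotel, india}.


A' = {india, kilo}

For each x ∈ X, list the open sets U ∈ τ with x ∈ U, then check whether U ∩ (A ∖ {x}) ≠ ∅ for every such U.
  x = hotel: open {hotel} ∋ x has {hotel} ∩ (A ∖ {hotel}) = ∅, so x is NOT a limit point.
  x = india: opens ∋ x are {hotel, india, kilo}, {hotel, india, juliett, kilo}; each meets A ∖ {india}, so x IS a limit point.
  x = juliett: open {juliett} ∋ x has {juliett} ∩ (A ∖ {juliett}) = ∅, so x is NOT a limit point.
  x = kilo: opens ∋ x are {hotel, kilo}, {hotel, india, kilo}, {hotel, juliett, kilo}, {hotel, india, juliett, kilo}; each meets A ∖ {kilo}, so x IS a limit point.
Collecting: A' = {india, kilo}.


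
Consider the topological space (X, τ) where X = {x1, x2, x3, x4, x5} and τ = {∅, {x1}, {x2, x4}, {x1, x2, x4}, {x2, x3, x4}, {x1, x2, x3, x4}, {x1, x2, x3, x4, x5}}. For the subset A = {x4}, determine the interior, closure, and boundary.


int(A) = ∅, cl(A) = {x2, x3, x4, x5}, ∂A = {x2, x3, x4, x5}.

Closed sets in (X, τ) are complements of opens:
  closed(X, τ) = {∅, {x5}, {x1, x5}, {x3, x5}, {x1, x3, x5}, {x2, x3, x4, x5}, {x1, x2, x3, x4, x5}}.
int(A) = ⋃ {U ∈ τ : U ⊆ A}. Opens contained in A: ∅.
Taking the union of these: int(A) = ∅.
cl(A) = ⋂ {C closed : A ⊆ C}. Closed sets containing A: {x2, x3, x4, x5}, {x1, x2, x3, x4, x5}.
Intersecting these: cl(A) = {x2, x3, x4, x5}.
∂A = cl(A) ∖ int(A) = {x2, x3, x4, x5} ∖ ∅ = {x2, x3, x4, x5}.


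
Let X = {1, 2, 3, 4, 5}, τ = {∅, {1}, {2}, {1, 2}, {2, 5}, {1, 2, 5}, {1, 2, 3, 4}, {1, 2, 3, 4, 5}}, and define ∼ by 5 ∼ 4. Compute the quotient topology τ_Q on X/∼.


X/∼ = {[1], [2], [3], [4=5]}; |τ_Q| = 5.

Equivalence classes: [1], [2], [3], [4=5].
Quotient map π: X → X/∼ sends 1 ↦ [1], 2 ↦ [2], 3 ↦ [3], 4 ↦ [4=5], 5 ↦ [4=5].
For each subset V ⊆ X/∼, compute π^{-1}(V) ⊆ X and check whether π^{-1}(V) ∈ τ. V is open in τ_Q iff π^{-1}(V) ∈ τ.
  V = {}: π^{-1}(V) = ∅ ∈ τ ✓.
  V = {[1]}: π^{-1}(V) = {1} ∈ τ ✓.
  V = {[2]}: π^{-1}(V) = {2} ∈ τ ✓.
  V = {[1], [2]}: π^{-1}(V) = {1, 2} ∈ τ ✓.
  V = {[3]}: π^{-1}(V) = {3} ∉ τ ✗.
  V = {[1], [3]}: π^{-1}(V) = {1, 3} ∉ τ ✗.
  V = {[2], [3]}: π^{-1}(V) = {2, 3} ∉ τ ✗.
  V = {[1], [2], [3]}: π^{-1}(V) = {1, 2, 3} ∉ τ ✗.
  V = {[4=5]}: π^{-1}(V) = {4, 5} ∉ τ ✗.
  V = {[1], [4=5]}: π^{-1}(V) = {1, 4, 5} ∉ τ ✗.
  V = {[2], [4=5]}: π^{-1}(V) = {2, 4, 5} ∉ τ ✗.
  V = {[1], [2], [4=5]}: π^{-1}(V) = {1, 2, 4, 5} ∉ τ ✗.
  V = {[3], [4=5]}: π^{-1}(V) = {3, 4, 5} ∉ τ ✗.
  V = {[1], [3], [4=5]}: π^{-1}(V) = {1, 3, 4, 5} ∉ τ ✗.
  V = {[2], [3], [4=5]}: π^{-1}(V) = {2, 3, 4, 5} ∉ τ ✗.
  V = {[1], [2], [3], [4=5]}: π^{-1}(V) = {1, 2, 3, 4, 5} ∈ τ ✓.
Open sets in the quotient: τ_Q = {{}, {[1]}, {[2]}, {[1], [2]}, {[1], [2], [3], [4=5]}} (5 elements).


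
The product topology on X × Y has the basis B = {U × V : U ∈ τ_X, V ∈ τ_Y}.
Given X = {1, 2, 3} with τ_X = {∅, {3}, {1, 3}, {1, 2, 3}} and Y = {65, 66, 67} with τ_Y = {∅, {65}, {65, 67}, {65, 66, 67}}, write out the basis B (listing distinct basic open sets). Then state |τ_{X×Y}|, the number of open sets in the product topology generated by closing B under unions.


Basis B = {∅ × ∅, {3} × {65}, {1, 3} × {65}, {3} × {65, 67}, {1, 2, 3} × {65}, {3} × {65, 66, 67}, {1, 3} × {65, 67}, {1, 3} × {65, 66, 67}, {1, 2, 3} × {65, 67}, {1, 2, 3} × {65, 66, 67}}; |τ_{X×Y}| = 20.

Enumerate products U × V with U ∈ τ_X, V ∈ τ_Y (deduplicated):
  ∅ × ∅ = {} (∅)
  {3} × {65} = {(3,65)}
  {1, 3} × {65} = {(1,65), (3,65)}
  {3} × {65, 67} = {(3,65), (3,67)}
  {1, 2, 3} × {65} = {(1,65), (2,65), (3,65)}
  {3} × {65, 66, 67} = {(3,65), (3,66), (3,67)}
  {1, 3} × {65, 67} = {(1,65), (1,67), (3,65), (3,67)}
  {1, 3} × {65, 66, 67} = {(1,65), (1,66), (1,67), (3,65), (3,66), (3,67)}
  {1, 2, 3} × {65, 67} = {(1,65), (1,67), (2,65), (2,67), (3,65), (3,67)}
  {1, 2, 3} × {65, 66, 67} = {(1,65), (1,66), (1,67), (2,65), (2,66), (2,67), (3,65), (3,66), (3,67)}
These 10 distinct sets form the basis B.
Close under arbitrary unions to get τ_{X×Y}; counting gives |τ_{X×Y}| = 20.


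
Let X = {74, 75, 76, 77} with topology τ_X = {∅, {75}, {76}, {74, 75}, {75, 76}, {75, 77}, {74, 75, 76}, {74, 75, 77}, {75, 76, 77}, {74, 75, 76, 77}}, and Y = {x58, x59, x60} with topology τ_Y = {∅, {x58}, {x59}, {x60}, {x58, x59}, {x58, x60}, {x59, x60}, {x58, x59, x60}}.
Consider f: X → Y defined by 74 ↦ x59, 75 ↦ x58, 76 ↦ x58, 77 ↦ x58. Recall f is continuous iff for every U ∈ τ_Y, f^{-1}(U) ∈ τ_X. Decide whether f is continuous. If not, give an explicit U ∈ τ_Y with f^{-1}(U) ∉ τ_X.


f is NOT continuous.

Compute f^{-1}(U) for each U ∈ τ_Y:
  U = ∅: f^{-1}(U) = ∅ ∈ τ_X ✓.
  U = {x58}: f^{-1}(U) = {75, 76, 77} ∈ τ_X ✓.
  U = {x59}: f^{-1}(U) = {74} ∉ τ_X ✗.
  U = {x60}: f^{-1}(U) = ∅ ∈ τ_X ✓.
  U = {x58, x59}: f^{-1}(U) = {74, 75, 76, 77} ∈ τ_X ✓.
  U = {x58, x60}: f^{-1}(U) = {75, 76, 77} ∈ τ_X ✓.
  U = {x59, x60}: f^{-1}(U) = {74} ∉ τ_X ✗.
  U = {x58, x59, x60}: f^{-1}(U) = {74, 75, 76, 77} ∈ τ_X ✓.
Found U = {x59} with f^{-1}(U) = {74} not in τ_X. Therefore f is NOT continuous.


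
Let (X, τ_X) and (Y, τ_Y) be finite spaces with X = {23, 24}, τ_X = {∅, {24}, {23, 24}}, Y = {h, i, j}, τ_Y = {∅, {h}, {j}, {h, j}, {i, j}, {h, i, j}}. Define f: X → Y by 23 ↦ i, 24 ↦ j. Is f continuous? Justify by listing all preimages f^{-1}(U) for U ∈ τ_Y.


f IS continuous.

Compute f^{-1}(U) for each U ∈ τ_Y:
  U = ∅: f^{-1}(U) = ∅ ∈ τ_X ✓.
  U = {h}: f^{-1}(U) = ∅ ∈ τ_X ✓.
  U = {j}: f^{-1}(U) = {24} ∈ τ_X ✓.
  U = {h, j}: f^{-1}(U) = {24} ∈ τ_X ✓.
  U = {i, j}: f^{-1}(U) = {23, 24} ∈ τ_X ✓.
  U = {h, i, j}: f^{-1}(U) = {23, 24} ∈ τ_X ✓.
Every preimage lies in τ_X, so f IS continuous.


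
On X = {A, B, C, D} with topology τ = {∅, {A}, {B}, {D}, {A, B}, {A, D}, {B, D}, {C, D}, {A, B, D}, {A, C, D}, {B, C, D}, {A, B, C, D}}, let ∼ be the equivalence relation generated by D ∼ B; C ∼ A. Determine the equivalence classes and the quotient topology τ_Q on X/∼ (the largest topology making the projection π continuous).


X/∼ = {[A=C], [B=D]}; |τ_Q| = 3.

Equivalence classes: [A=C], [B=D].
Quotient map π: X → X/∼ sends A ↦ [A=C], B ↦ [B=D], C ↦ [A=C], D ↦ [B=D].
For each subset V ⊆ X/∼, compute π^{-1}(V) ⊆ X and check whether π^{-1}(V) ∈ τ. V is open in τ_Q iff π^{-1}(V) ∈ τ.
  V = {}: π^{-1}(V) = ∅ ∈ τ ✓.
  V = {[A=C]}: π^{-1}(V) = {A, C} ∉ τ ✗.
  V = {[B=D]}: π^{-1}(V) = {B, D} ∈ τ ✓.
  V = {[A=C], [B=D]}: π^{-1}(V) = {A, B, C, D} ∈ τ ✓.
Open sets in the quotient: τ_Q = {{}, {[B=D]}, {[A=C], [B=D]}} (3 elements).


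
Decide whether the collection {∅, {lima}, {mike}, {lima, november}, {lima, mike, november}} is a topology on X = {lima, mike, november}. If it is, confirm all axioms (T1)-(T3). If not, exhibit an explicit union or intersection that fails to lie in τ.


τ is NOT a topology on X.

Axiom (T1): ∅ ∈ τ? Yes; X ∈ τ? Yes.
Axiom (T2/T3): check pairwise unions and intersections of members of τ.
Counterexample for (T2): {lima} ∪ {mike} = {lima, mike} ∉ τ. Therefore τ is NOT a topology.


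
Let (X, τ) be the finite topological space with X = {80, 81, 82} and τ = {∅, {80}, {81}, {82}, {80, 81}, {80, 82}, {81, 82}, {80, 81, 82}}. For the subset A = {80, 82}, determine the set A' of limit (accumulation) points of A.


A' = ∅

For each x ∈ X, list the open sets U ∈ τ with x ∈ U, then check whether U ∩ (A ∖ {x}) ≠ ∅ for every such U.
  x = 80: open {80} ∋ x has {80} ∩ (A ∖ {80}) = ∅, so x is NOT a limit point.
  x = 81: open {81} ∋ x has {81} ∩ (A ∖ {81}) = ∅, so x is NOT a limit point.
  x = 82: open {82} ∋ x has {82} ∩ (A ∖ {82}) = ∅, so x is NOT a limit point.
Collecting: A' = ∅.


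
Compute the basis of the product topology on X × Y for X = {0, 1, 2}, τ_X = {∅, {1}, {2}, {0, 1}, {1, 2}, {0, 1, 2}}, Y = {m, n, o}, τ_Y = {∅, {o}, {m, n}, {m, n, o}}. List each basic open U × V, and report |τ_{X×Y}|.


Basis B = {∅ × ∅, {1} × {o}, {2} × {o}, {0, 1} × {o}, {1} × {m, n}, {1, 2} × {o}, {2} × {m, n}, {0, 1, 2} × {o}, {1} × {m, n, o}, {2} × {m, n, o}, {0, 1} × {m, n}, {1, 2} × {m, n}, {0, 1} × {m, n, o}, {0, 1, 2} × {m, n}, {1, 2} × {m, n, o}, {0, 1, 2} × {m, n, o}}; |τ_{X×Y}| = 36.

Enumerate products U × V with U ∈ τ_X, V ∈ τ_Y (deduplicated):
  ∅ × ∅ = {} (∅)
  {1} × {o} = {(1,o)}
  {2} × {o} = {(2,o)}
  {0, 1} × {o} = {(0,o), (1,o)}
  {1} × {m, n} = {(1,m), (1,n)}
  {1, 2} × {o} = {(1,o), (2,o)}
  {2} × {m, n} = {(2,m), (2,n)}
  {0, 1, 2} × {o} = {(0,o), (1,o), (2,o)}
  {1} × {m, n, o} = {(1,m), (1,n), (1,o)}
  {2} × {m, n, o} = {(2,m), (2,n), (2,o)}
  {0, 1} × {m, n} = {(0,m), (0,n), (1,m), (1,n)}
  {1, 2} × {m, n} = {(1,m), (1,n), (2,m), (2,n)}
  {0, 1} × {m, n, o} = {(0,m), (0,n), (0,o), (1,m), (1,n), (1,o)}
  {0, 1, 2} × {m, n} = {(0,m), (0,n), (1,m), (1,n), (2,m), (2,n)}
  {1, 2} × {m, n, o} = {(1,m), (1,n), (1,o), (2,m), (2,n), (2,o)}
  {0, 1, 2} × {m, n, o} = {(0,m), (0,n), (0,o), (1,m), (1,n), (1,o), (2,m), (2,n), (2,o)}
These 16 distinct sets form the basis B.
Close under arbitrary unions to get τ_{X×Y}; counting gives |τ_{X×Y}| = 36.


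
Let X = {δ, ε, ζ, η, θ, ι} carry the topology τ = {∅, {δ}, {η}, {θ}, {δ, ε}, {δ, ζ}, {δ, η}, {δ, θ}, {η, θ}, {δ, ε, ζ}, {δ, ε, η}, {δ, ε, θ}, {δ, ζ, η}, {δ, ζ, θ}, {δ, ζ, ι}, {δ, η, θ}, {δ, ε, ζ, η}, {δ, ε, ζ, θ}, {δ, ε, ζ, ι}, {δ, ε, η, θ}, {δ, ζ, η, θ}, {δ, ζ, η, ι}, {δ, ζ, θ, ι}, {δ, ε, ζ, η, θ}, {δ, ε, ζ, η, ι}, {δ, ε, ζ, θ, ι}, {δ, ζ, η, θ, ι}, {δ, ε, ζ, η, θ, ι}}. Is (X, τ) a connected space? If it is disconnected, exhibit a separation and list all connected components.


(X, τ) is disconnected; components = [{η}, {θ}, {δ, ε, ζ, ι}].

Find clopen sets (U ∈ τ with X ∖ U ∈ τ):
  U = ∅, X ∖ U = {δ, ε, ζ, η, θ, ι} — both open, so U is clopen.
  U = {η}, X ∖ U = {δ, ε, ζ, θ, ι} — both open, so U is clopen.
  U = {θ}, X ∖ U = {δ, ε, ζ, η, ι} — both open, so U is clopen.
  U = {η, θ}, X ∖ U = {δ, ε, ζ, ι} — both open, so U is clopen.
  U = {δ, ε, ζ, ι}, X ∖ U = {η, θ} — both open, so U is clopen.
  U = {δ, ε, ζ, η, ι}, X ∖ U = {θ} — both open, so U is clopen.
  U = {δ, ε, ζ, θ, ι}, X ∖ U = {η} — both open, so U is clopen.
  U = {δ, ε, ζ, η, θ, ι}, X ∖ U = ∅ — both open, so U is clopen.
Nontrivial clopen(s) exist: e.g. {δ, ε, ζ, ι}. So (X, τ) is disconnected.
Compute connected components by grouping points that agree on all clopens:
  component: {η}
  component: {θ}
  component: {δ, ε, ζ, ι}


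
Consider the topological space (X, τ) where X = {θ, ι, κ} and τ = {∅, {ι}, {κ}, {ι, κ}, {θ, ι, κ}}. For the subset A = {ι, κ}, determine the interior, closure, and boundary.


int(A) = {ι, κ}, cl(A) = {θ, ι, κ}, ∂A = {θ}.

Closed sets in (X, τ) are complements of opens:
  closed(X, τ) = {∅, {θ}, {θ, ι}, {θ, κ}, {θ, ι, κ}}.
int(A) = ⋃ {U ∈ τ : U ⊆ A}. Opens contained in A: ∅, {ι}, {κ}, {ι, κ}.
Taking the union of these: int(A) = {ι, κ}.
cl(A) = ⋂ {C closed : A ⊆ C}. Closed sets containing A: {θ, ι, κ}.
Intersecting these: cl(A) = {θ, ι, κ}.
∂A = cl(A) ∖ int(A) = {θ, ι, κ} ∖ {ι, κ} = {θ}.


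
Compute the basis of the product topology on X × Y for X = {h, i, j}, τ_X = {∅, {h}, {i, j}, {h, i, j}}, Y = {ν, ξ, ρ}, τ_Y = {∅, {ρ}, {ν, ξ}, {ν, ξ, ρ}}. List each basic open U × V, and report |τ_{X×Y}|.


Basis B = {∅ × ∅, {h} × {ρ}, {h} × {ν, ξ}, {i, j} × {ρ}, {h} × {ν, ξ, ρ}, {h, i, j} × {ρ}, {i, j} × {ν, ξ}, {h, i, j} × {ν, ξ}, {i, j} × {ν, ξ, ρ}, {h, i, j} × {ν, ξ, ρ}}; |τ_{X×Y}| = 16.

Enumerate products U × V with U ∈ τ_X, V ∈ τ_Y (deduplicated):
  ∅ × ∅ = {} (∅)
  {h} × {ρ} = {(h,ρ)}
  {h} × {ν, ξ} = {(h,ν), (h,ξ)}
  {i, j} × {ρ} = {(i,ρ), (j,ρ)}
  {h} × {ν, ξ, ρ} = {(h,ν), (h,ξ), (h,ρ)}
  {h, i, j} × {ρ} = {(h,ρ), (i,ρ), (j,ρ)}
  {i, j} × {ν, ξ} = {(i,ν), (i,ξ), (j,ν), (j,ξ)}
  {h, i, j} × {ν, ξ} = {(h,ν), (h,ξ), (i,ν), (i,ξ), (j,ν), (j,ξ)}
  {i, j} × {ν, ξ, ρ} = {(i,ν), (i,ξ), (i,ρ), (j,ν), (j,ξ), (j,ρ)}
  {h, i, j} × {ν, ξ, ρ} = {(h,ν), (h,ξ), (h,ρ), (i,ν), (i,ξ), (i,ρ), (j,ν), (j,ξ), (j,ρ)}
These 10 distinct sets form the basis B.
Close under arbitrary unions to get τ_{X×Y}; counting gives |τ_{X×Y}| = 16.


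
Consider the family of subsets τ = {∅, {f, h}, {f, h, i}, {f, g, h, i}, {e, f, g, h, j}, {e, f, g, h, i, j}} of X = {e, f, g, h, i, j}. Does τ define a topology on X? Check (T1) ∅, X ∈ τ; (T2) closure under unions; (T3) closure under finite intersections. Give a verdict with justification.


τ is NOT a topology on X.

Axiom (T1): ∅ ∈ τ? Yes; X ∈ τ? Yes.
Axiom (T2/T3): check pairwise unions and intersections of members of τ.
Counterexample for (T3): {f, g, h, i} ∩ {e, f, g, h, j} = {f, g, h} ∉ τ. Therefore τ is NOT a topology.


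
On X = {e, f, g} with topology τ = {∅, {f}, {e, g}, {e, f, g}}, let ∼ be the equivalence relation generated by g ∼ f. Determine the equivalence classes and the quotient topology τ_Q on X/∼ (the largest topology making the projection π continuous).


X/∼ = {[e], [f=g]}; |τ_Q| = 2.

Equivalence classes: [e], [f=g].
Quotient map π: X → X/∼ sends e ↦ [e], f ↦ [f=g], g ↦ [f=g].
For each subset V ⊆ X/∼, compute π^{-1}(V) ⊆ X and check whether π^{-1}(V) ∈ τ. V is open in τ_Q iff π^{-1}(V) ∈ τ.
  V = {}: π^{-1}(V) = ∅ ∈ τ ✓.
  V = {[e]}: π^{-1}(V) = {e} ∉ τ ✗.
  V = {[f=g]}: π^{-1}(V) = {f, g} ∉ τ ✗.
  V = {[e], [f=g]}: π^{-1}(V) = {e, f, g} ∈ τ ✓.
Open sets in the quotient: τ_Q = {{}, {[e], [f=g]}} (2 elements).


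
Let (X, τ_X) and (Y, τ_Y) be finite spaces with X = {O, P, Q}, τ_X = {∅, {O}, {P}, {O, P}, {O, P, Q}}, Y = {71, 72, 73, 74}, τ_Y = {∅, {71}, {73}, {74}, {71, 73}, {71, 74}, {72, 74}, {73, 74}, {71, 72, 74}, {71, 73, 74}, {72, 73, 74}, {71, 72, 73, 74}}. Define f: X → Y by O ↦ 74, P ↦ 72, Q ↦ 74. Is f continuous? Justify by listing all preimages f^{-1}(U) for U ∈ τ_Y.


f is NOT continuous.

Compute f^{-1}(U) for each U ∈ τ_Y:
  U = ∅: f^{-1}(U) = ∅ ∈ τ_X ✓.
  U = {71}: f^{-1}(U) = ∅ ∈ τ_X ✓.
  U = {73}: f^{-1}(U) = ∅ ∈ τ_X ✓.
  U = {74}: f^{-1}(U) = {O, Q} ∉ τ_X ✗.
  U = {71, 73}: f^{-1}(U) = ∅ ∈ τ_X ✓.
  U = {71, 74}: f^{-1}(U) = {O, Q} ∉ τ_X ✗.
  U = {72, 74}: f^{-1}(U) = {O, P, Q} ∈ τ_X ✓.
  U = {73, 74}: f^{-1}(U) = {O, Q} ∉ τ_X ✗.
  U = {71, 72, 74}: f^{-1}(U) = {O, P, Q} ∈ τ_X ✓.
  U = {71, 73, 74}: f^{-1}(U) = {O, Q} ∉ τ_X ✗.
  U = {72, 73, 74}: f^{-1}(U) = {O, P, Q} ∈ τ_X ✓.
  U = {71, 72, 73, 74}: f^{-1}(U) = {O, P, Q} ∈ τ_X ✓.
Found U = {74} with f^{-1}(U) = {O, Q} not in τ_X. Therefore f is NOT continuous.


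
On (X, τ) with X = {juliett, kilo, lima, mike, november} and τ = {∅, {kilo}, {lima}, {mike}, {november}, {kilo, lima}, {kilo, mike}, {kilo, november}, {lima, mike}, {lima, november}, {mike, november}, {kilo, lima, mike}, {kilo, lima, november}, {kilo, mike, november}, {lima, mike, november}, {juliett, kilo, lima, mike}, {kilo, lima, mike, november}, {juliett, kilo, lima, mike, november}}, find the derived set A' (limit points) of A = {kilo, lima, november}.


A' = {juliett}

For each x ∈ X, list the open sets U ∈ τ with x ∈ U, then check whether U ∩ (A ∖ {x}) ≠ ∅ for every such U.
  x = juliett: opens ∋ x are {juliett, kilo, lima, mike}, {juliett, kilo, lima, mike, november}; each meets A ∖ {juliett}, so x IS a limit point.
  x = kilo: open {kilo} ∋ x has {kilo} ∩ (A ∖ {kilo}) = ∅, so x is NOT a limit point.
  x = lima: open {lima} ∋ x has {lima} ∩ (A ∖ {lima}) = ∅, so x is NOT a limit point.
  x = mike: open {mike} ∋ x has {mike} ∩ (A ∖ {mike}) = ∅, so x is NOT a limit point.
  x = november: open {november} ∋ x has {november} ∩ (A ∖ {november}) = ∅, so x is NOT a limit point.
Collecting: A' = {juliett}.


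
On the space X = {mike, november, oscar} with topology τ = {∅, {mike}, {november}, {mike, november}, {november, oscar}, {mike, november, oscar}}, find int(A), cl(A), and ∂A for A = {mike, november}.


int(A) = {mike, november}, cl(A) = {mike, november, oscar}, ∂A = {oscar}.

Closed sets in (X, τ) are complements of opens:
  closed(X, τ) = {∅, {mike}, {oscar}, {mike, oscar}, {november, oscar}, {mike, november, oscar}}.
int(A) = ⋃ {U ∈ τ : U ⊆ A}. Opens contained in A: ∅, {mike}, {november}, {mike, november}.
Taking the union of these: int(A) = {mike, november}.
cl(A) = ⋂ {C closed : A ⊆ C}. Closed sets containing A: {mike, november, oscar}.
Intersecting these: cl(A) = {mike, november, oscar}.
∂A = cl(A) ∖ int(A) = {mike, november, oscar} ∖ {mike, november} = {oscar}.


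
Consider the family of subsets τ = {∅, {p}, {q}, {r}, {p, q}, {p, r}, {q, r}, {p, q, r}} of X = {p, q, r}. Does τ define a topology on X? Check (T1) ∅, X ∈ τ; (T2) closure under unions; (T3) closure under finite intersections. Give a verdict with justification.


τ IS a topology on X.

Axiom (T1): ∅ ∈ τ? Yes; X ∈ τ? Yes.
Axiom (T2/T3): check pairwise unions and intersections of members of τ.
All pairwise intersections and unions checked — each lies in τ. Therefore τ satisfies (T1), (T2), (T3): it IS a topology on X.


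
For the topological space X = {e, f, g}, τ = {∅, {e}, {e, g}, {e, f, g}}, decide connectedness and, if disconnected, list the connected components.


(X, τ) is connected.

Find clopen sets (U ∈ τ with X ∖ U ∈ τ):
  U = ∅, X ∖ U = {e, f, g} — both open, so U is clopen.
  U = {e, f, g}, X ∖ U = ∅ — both open, so U is clopen.
Only trivial clopens (∅ and X) exist, so (X, τ) is connected.
Compute connected components by grouping points that agree on all clopens:
  component: {e, f, g}


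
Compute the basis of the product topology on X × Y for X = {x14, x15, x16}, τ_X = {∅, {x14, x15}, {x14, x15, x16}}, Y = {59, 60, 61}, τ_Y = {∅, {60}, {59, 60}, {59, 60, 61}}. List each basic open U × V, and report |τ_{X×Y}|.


Basis B = {∅ × ∅, {x14, x15} × {60}, {x14, x15, x16} × {60}, {x14, x15} × {59, 60}, {x14, x15} × {59, 60, 61}, {x14, x15, x16} × {59, 60}, {x14, x15, x16} × {59, 60, 61}}; |τ_{X×Y}| = 10.

Enumerate products U × V with U ∈ τ_X, V ∈ τ_Y (deduplicated):
  ∅ × ∅ = {} (∅)
  {x14, x15} × {60} = {(x14,60), (x15,60)}
  {x14, x15, x16} × {60} = {(x14,60), (x15,60), (x16,60)}
  {x14, x15} × {59, 60} = {(x14,59), (x14,60), (x15,59), (x15,60)}
  {x14, x15} × {59, 60, 61} = {(x14,59), (x14,60), (x14,61), (x15,59), (x15,60), (x15,61)}
  {x14, x15, x16} × {59, 60} = {(x14,59), (x14,60), (x15,59), (x15,60), (x16,59), (x16,60)}
  {x14, x15, x16} × {59, 60, 61} = {(x14,59), (x14,60), (x14,61), (x15,59), (x15,60), (x15,61), (x16,59), (x16,60), (x16,61)}
These 7 distinct sets form the basis B.
Close under arbitrary unions to get τ_{X×Y}; counting gives |τ_{X×Y}| = 10.


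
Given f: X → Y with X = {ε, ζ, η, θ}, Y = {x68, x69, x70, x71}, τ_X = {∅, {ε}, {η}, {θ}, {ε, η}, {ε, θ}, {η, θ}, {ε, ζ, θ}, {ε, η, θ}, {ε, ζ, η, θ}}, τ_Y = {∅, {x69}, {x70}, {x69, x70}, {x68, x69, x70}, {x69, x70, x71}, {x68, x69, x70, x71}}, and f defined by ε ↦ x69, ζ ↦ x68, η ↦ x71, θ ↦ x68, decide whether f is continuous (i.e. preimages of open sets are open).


f IS continuous.

Compute f^{-1}(U) for each U ∈ τ_Y:
  U = ∅: f^{-1}(U) = ∅ ∈ τ_X ✓.
  U = {x69}: f^{-1}(U) = {ε} ∈ τ_X ✓.
  U = {x70}: f^{-1}(U) = ∅ ∈ τ_X ✓.
  U = {x69, x70}: f^{-1}(U) = {ε} ∈ τ_X ✓.
  U = {x68, x69, x70}: f^{-1}(U) = {ε, ζ, θ} ∈ τ_X ✓.
  U = {x69, x70, x71}: f^{-1}(U) = {ε, η} ∈ τ_X ✓.
  U = {x68, x69, x70, x71}: f^{-1}(U) = {ε, ζ, η, θ} ∈ τ_X ✓.
Every preimage lies in τ_X, so f IS continuous.


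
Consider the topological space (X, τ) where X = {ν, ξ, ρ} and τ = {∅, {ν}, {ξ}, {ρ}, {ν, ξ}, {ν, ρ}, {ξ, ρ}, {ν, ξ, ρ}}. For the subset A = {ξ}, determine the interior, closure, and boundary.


int(A) = {ξ}, cl(A) = {ξ}, ∂A = ∅.

Closed sets in (X, τ) are complements of opens:
  closed(X, τ) = {∅, {ν}, {ξ}, {ρ}, {ν, ξ}, {ν, ρ}, {ξ, ρ}, {ν, ξ, ρ}}.
int(A) = ⋃ {U ∈ τ : U ⊆ A}. Opens contained in A: ∅, {ξ}.
Taking the union of these: int(A) = {ξ}.
cl(A) = ⋂ {C closed : A ⊆ C}. Closed sets containing A: {ξ}, {ν, ξ}, {ξ, ρ}, {ν, ξ, ρ}.
Intersecting these: cl(A) = {ξ}.
∂A = cl(A) ∖ int(A) = {ξ} ∖ {ξ} = ∅.
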